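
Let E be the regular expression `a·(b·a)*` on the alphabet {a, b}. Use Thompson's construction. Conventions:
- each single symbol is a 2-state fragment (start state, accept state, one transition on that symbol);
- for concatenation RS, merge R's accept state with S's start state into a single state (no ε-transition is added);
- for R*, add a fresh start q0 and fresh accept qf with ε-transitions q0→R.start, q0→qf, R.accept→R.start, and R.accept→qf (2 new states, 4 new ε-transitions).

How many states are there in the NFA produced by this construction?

Building bottom-up:
Each of the 3 symbol leaves contributes a 2-state fragment.
  b·a : 3 states
  (b·a)* : 5 states
  a·(b·a)* : 6 states

6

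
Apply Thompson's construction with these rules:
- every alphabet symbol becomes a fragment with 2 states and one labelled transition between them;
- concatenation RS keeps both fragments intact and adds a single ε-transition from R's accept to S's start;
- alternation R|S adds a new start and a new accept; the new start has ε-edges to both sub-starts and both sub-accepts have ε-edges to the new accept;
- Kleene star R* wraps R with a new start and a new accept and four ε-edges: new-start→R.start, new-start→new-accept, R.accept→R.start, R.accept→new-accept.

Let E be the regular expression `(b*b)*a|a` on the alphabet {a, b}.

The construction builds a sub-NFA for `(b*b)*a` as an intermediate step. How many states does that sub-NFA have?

10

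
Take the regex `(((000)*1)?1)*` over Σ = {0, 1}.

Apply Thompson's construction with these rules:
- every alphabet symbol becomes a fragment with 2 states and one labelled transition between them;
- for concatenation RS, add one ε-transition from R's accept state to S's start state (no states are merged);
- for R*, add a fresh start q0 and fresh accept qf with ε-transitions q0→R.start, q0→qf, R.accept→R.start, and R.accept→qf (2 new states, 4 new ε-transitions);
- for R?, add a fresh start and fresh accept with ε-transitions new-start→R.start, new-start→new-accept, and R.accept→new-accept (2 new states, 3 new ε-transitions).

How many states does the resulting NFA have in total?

Per subexpression:
Each of the 5 symbol leaves contributes a 2-state fragment.
  000 — 6 states
  (000)* — 8 states
  (000)*1 — 10 states
  ((000)*1)? — 12 states
  ((000)*1)?1 — 14 states
  (((000)*1)?1)* — 16 states

16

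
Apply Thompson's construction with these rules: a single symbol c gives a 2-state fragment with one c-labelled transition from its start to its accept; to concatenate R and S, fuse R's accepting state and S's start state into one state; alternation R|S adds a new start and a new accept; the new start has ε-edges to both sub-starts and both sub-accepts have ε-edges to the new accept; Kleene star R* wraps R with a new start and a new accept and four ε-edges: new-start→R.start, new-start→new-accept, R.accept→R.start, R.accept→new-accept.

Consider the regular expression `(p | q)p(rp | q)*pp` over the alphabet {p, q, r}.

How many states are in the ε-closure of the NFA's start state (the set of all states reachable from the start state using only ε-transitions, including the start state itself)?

Work bottom-up. For each fragment F, track |ε-closure(F.start)| and whether F's accept lies in that closure (i.e. whether F accepts ε). A single-symbol fragment has closure size 1 and does not accept ε.
  p | q : new start ε-reaches every alternative's start; none of them accept ε, so the new accept is not reached: C = 1 + 1 + 1 = 3
  rp : C equals the left operand's closure size = 1 (its accept is not ε-reachable, so the closure stops there)
  rp | q : C = 1 + 1 + 1 = 3 (the new accept is not ε-reachable since no branch accepts ε)
  (rp | q)* : the star's fresh start ε-reaches both the body's start and the fresh accept: C = 2 + 3 = 5
  (p | q)p(rp | q)*pp : same as the first factor's closure: C = 3

3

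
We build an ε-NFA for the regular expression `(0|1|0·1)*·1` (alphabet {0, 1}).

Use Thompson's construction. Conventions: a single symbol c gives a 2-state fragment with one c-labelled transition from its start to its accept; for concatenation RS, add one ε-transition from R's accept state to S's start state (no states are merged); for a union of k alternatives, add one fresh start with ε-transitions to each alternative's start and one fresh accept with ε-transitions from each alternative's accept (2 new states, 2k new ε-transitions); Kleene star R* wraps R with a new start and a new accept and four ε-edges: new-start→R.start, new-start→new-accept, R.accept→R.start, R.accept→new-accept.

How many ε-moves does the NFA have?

By structural recursion:
Each of the 5 symbol leaves contributes 0 ε-transitions.
  0·1 → 1 ε-transition
  0|1|0·1 → 7 ε-transitions
  (0|1|0·1)* → 11 ε-transitions
  (0|1|0·1)*·1 → 12 ε-transitions

12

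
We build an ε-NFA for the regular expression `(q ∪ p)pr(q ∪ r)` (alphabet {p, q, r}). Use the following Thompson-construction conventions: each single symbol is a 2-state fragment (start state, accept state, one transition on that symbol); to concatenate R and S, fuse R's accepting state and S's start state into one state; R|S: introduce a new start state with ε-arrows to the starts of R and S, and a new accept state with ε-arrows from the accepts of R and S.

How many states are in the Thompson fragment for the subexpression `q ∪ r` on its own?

6

Fragment for `q ∪ r`:
Each of the 2 symbol leaves contributes a 2-state fragment.
  q ∪ r : 6 states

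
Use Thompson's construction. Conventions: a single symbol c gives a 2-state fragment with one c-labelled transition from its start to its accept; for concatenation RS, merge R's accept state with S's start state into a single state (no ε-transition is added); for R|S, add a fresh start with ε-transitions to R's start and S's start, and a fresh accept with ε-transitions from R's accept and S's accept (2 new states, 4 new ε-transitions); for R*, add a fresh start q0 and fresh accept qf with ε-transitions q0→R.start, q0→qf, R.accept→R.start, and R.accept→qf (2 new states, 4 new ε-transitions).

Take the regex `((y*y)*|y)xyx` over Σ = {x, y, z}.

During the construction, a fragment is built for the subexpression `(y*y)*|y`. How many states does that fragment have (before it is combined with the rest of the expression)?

11

Fragment for `(y*y)*|y`:
Each of the 3 symbol leaves contributes a 2-state fragment.
  y* = 4 states
  y*y = 5 states
  (y*y)* = 7 states
  (y*y)*|y = 11 states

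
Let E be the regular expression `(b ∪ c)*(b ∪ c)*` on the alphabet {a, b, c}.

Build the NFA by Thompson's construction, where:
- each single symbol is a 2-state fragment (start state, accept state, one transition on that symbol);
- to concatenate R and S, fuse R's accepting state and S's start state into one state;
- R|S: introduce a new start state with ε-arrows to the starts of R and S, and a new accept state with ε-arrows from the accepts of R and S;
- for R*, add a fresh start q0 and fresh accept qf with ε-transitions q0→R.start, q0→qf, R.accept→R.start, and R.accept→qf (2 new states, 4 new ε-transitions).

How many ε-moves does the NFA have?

By structural recursion:
Each of the 4 symbol leaves contributes 0 ε-transitions.
  b ∪ c → 4 ε-transitions
  (b ∪ c)* → 8 ε-transitions
  b ∪ c → 4 ε-transitions
  (b ∪ c)* → 8 ε-transitions
  (b ∪ c)*(b ∪ c)* → 16 ε-transitions

16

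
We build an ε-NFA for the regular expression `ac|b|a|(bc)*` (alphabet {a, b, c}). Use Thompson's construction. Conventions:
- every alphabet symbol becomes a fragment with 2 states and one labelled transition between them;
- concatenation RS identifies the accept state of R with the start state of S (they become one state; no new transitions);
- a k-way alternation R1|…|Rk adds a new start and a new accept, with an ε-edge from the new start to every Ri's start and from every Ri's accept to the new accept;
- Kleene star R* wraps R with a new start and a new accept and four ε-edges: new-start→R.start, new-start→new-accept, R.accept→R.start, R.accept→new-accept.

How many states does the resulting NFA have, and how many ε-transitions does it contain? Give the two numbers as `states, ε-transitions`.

14, 12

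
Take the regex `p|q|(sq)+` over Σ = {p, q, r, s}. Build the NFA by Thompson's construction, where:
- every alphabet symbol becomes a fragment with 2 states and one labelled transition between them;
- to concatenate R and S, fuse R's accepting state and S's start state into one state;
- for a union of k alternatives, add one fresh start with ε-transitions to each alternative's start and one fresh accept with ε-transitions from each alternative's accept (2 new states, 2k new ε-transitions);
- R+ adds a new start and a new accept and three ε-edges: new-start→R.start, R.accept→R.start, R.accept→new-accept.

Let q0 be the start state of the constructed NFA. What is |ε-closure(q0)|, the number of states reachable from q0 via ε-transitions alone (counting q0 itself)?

Let C(F) = |ε-closure(F.start)| within fragment F, and note whether F accepts ε. Symbol fragments have C = 1 and do not accept ε. Then:
  sq — same as the first factor's closure: |closure| = 1
  (sq)+ — new start ε-reaches only the body's start; the new accept needs a symbol first: |closure| = 1 + 1 = 2
  p|q|(sq)+ — |closure| = 1 + 1 + 1 + 2 = 5 (the new accept is not ε-reachable since no branch accepts ε)

5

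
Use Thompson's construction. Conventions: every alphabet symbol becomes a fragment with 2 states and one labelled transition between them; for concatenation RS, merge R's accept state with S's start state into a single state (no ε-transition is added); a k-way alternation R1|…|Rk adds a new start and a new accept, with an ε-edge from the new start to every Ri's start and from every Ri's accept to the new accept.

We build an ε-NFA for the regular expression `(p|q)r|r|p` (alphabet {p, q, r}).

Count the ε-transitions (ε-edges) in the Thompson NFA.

10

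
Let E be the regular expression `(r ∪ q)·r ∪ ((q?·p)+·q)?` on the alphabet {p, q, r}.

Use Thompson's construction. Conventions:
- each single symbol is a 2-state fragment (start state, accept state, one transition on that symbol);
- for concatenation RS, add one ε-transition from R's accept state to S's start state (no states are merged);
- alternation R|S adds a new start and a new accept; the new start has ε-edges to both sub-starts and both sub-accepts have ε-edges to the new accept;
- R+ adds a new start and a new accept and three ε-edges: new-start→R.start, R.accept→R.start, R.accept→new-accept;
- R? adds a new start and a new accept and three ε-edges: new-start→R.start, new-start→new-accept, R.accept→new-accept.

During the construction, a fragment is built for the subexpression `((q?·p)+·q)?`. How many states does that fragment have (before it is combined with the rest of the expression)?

Fragment for `((q?·p)+·q)?`:
Each of the 3 symbol leaves contributes a 2-state fragment.
  q? = 4 states
  q?·p = 6 states
  (q?·p)+ = 8 states
  (q?·p)+·q = 10 states
  ((q?·p)+·q)? = 12 states

12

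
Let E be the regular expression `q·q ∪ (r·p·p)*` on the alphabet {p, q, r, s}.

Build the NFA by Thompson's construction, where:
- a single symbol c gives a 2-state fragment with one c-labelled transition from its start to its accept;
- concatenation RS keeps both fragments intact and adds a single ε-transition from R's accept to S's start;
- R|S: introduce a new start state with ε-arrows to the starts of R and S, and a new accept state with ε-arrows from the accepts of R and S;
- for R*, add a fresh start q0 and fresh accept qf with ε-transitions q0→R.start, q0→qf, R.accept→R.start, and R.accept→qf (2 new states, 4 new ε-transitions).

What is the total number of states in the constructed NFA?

Per subexpression:
Each of the 5 symbol leaves contributes a 2-state fragment.
  q·q → 4 states
  r·p·p → 6 states
  (r·p·p)* → 8 states
  q·q ∪ (r·p·p)* → 14 states

14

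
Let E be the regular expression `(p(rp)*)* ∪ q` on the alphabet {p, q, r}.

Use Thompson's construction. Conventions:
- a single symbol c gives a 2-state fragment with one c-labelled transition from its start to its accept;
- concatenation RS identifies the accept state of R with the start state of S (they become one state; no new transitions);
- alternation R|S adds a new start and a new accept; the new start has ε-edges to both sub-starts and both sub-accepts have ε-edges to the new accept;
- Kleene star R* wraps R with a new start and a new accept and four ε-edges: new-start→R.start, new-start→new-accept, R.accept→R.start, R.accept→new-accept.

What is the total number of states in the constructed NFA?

12

By structural recursion:
Each of the 4 symbol leaves contributes a 2-state fragment.
  rp : 3 states
  (rp)* : 5 states
  p(rp)* : 6 states
  (p(rp)*)* : 8 states
  (p(rp)*)* ∪ q : 12 states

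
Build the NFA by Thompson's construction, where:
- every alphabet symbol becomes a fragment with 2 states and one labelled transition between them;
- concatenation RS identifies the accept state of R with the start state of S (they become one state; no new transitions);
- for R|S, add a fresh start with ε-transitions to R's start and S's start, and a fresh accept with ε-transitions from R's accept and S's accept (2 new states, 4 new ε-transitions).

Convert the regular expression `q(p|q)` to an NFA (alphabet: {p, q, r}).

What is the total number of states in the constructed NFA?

7

Recursing over subexpressions:
Each of the 3 symbol leaves contributes a 2-state fragment.
  p|q — 6 states
  q(p|q) — 7 states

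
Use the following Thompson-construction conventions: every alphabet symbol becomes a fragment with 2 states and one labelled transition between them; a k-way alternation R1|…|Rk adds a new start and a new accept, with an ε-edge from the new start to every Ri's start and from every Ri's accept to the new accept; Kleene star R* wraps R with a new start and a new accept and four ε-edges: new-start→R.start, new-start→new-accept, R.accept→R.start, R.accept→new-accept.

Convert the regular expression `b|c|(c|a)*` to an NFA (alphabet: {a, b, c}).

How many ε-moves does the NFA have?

14

Building bottom-up:
Each of the 4 symbol leaves contributes 0 ε-transitions.
  c|a — 4 ε-transitions
  (c|a)* — 8 ε-transitions
  b|c|(c|a)* — 14 ε-transitions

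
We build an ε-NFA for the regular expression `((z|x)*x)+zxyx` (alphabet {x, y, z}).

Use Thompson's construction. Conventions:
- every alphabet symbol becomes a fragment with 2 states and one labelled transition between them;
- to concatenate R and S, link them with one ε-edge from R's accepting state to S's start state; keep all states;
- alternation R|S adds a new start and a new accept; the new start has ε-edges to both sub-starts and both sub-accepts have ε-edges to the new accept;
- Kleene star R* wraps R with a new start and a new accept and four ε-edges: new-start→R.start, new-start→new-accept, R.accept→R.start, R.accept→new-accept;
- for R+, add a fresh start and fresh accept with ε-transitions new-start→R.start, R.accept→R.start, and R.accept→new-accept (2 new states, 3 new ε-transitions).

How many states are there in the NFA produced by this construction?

20

Per subexpression:
Each of the 7 symbol leaves contributes a 2-state fragment.
  z|x — 6 states
  (z|x)* — 8 states
  (z|x)*x — 10 states
  ((z|x)*x)+ — 12 states
  ((z|x)*x)+zxyx — 20 states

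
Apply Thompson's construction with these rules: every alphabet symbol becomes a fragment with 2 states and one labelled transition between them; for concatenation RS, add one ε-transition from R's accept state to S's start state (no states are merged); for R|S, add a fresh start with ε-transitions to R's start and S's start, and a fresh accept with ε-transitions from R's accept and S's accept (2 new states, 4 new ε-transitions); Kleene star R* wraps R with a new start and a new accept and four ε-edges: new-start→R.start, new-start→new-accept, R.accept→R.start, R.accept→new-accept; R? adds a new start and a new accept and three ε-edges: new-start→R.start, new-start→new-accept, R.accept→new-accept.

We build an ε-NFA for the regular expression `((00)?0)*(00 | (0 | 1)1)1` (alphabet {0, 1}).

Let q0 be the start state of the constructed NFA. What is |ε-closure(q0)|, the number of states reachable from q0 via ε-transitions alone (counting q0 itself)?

11

Let C(F) = |ε-closure(F.start)| within fragment F, and note whether F accepts ε. Symbol fragments have C = 1 and do not accept ε. Then:
  00 — C equals the left operand's closure size = 1 (its accept is not ε-reachable, so the closure stops there)
  (00)? — new start has ε-edges to the inner start and to the new accept, so C = 2 + 1 = 3
  (00)?0 — C = 3 + 1 = 4 (closure spills across the concat boundary because the left factor accepts ε)
  ((00)?0)* — C = 1 (new start) + 4 (body) + 1 (new accept) = 6
  00 — C equals the left operand's closure size = 1 (its accept is not ε-reachable, so the closure stops there)
  0 | 1 — C = 1 + 1 + 1 = 3 (the new accept is not ε-reachable since no branch accepts ε)
  (0 | 1)1 — same as the first factor's closure: C = 3
  00 | (0 | 1)1 — new start ε-reaches every alternative's start; none of them accept ε, so the new accept is not reached: C = 1 + 1 + 3 = 5
  ((00)?0)*(00 | (0 | 1)1)1 — C = 6 + 5 = 11 (closure spills across the concat boundary because the left factor accepts ε)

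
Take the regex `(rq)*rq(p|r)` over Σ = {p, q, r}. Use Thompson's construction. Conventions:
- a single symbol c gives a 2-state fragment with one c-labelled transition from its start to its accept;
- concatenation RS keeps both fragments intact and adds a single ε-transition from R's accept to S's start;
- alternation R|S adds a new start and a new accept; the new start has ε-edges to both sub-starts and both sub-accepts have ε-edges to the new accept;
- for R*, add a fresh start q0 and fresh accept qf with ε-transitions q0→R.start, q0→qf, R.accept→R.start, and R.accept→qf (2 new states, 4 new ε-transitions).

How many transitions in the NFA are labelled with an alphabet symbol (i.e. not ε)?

Per subexpression:
Each of the 6 symbol leaves contributes exactly 1 symbol transition.
  rq → 2 symbol transitions
  (rq)* → 2 symbol transitions
  p|r → 2 symbol transitions
  (rq)*rq(p|r) → 6 symbol transitions

6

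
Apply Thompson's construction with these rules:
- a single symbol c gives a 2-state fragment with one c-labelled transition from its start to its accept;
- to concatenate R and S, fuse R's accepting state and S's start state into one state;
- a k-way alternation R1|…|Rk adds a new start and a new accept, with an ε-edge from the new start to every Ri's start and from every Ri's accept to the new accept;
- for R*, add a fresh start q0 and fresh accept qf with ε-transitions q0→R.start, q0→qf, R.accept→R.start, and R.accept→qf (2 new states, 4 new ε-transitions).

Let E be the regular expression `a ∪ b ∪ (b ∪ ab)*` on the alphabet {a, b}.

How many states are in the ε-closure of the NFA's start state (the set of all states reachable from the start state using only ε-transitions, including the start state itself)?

Work bottom-up. For each fragment F, track |ε-closure(F.start)| and whether F's accept lies in that closure (i.e. whether F accepts ε). A single-symbol fragment has closure size 1 and does not accept ε.
  ab → |closure| equals the left operand's closure size = 1 (its accept is not ε-reachable, so the closure stops there)
  b ∪ ab → new start ε-reaches every alternative's start; none of them accept ε, so the new accept is not reached: |closure| = 1 + 1 + 1 = 3
  (b ∪ ab)* → new start has ε-edges to the inner start and to the new accept, so |closure| = 2 + 3 = 5
  a ∪ b ∪ (b ∪ ab)* → new start ε-reaches every alternative's start; at least one alternative accepts ε, so the union's new accept is reached too: |closure| = 1 + 1 + 1 + 5 + 1 = 9

9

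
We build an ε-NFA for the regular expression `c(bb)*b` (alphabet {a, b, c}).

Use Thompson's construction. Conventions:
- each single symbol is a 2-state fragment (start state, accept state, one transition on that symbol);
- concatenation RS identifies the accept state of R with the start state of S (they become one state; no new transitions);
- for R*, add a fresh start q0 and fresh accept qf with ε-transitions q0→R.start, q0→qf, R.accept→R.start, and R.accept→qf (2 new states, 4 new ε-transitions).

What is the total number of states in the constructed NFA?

7

Building bottom-up:
Each of the 4 symbol leaves contributes a 2-state fragment.
  bb : 3 states
  (bb)* : 5 states
  c(bb)*b : 7 states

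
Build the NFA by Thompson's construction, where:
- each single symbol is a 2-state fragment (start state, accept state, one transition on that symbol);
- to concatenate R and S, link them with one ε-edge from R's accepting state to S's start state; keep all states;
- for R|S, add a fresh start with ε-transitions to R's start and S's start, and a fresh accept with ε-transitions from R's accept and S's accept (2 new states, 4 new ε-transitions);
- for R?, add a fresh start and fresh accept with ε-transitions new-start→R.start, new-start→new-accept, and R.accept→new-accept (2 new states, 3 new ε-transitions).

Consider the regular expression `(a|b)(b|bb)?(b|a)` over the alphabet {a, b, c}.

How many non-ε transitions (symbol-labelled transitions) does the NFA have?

7

Per subexpression:
Each of the 7 symbol leaves contributes exactly 1 symbol transition.
  a|b = 2 symbol transitions
  bb = 2 symbol transitions
  b|bb = 3 symbol transitions
  (b|bb)? = 3 symbol transitions
  b|a = 2 symbol transitions
  (a|b)(b|bb)?(b|a) = 7 symbol transitions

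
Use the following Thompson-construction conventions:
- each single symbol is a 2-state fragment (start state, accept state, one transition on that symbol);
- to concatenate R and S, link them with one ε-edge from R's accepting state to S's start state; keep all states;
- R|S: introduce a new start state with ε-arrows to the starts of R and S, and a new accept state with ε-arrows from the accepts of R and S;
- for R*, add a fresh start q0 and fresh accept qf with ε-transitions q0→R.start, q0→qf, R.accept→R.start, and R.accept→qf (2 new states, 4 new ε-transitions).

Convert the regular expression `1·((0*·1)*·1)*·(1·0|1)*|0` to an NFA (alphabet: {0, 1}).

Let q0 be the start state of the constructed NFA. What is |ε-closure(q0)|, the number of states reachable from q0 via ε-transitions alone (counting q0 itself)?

Work bottom-up. For each fragment F, track |ε-closure(F.start)| and whether F's accept lies in that closure (i.e. whether F accepts ε). A single-symbol fragment has closure size 1 and does not accept ε.
  0* — new start has ε-edges to the inner start and to the new accept, so |ε-closure| = 2 + 1 = 3
  0*·1 — the left operand accepts ε, so the closure extends into the next operand (via the concat ε-link); |ε-closure| = 3 + 1 = 4
  (0*·1)* — |ε-closure| = 1 (new start) + 4 (body) + 1 (new accept) = 6
  (0*·1)*·1 — |ε-closure| = 6 + 1 = 7 (closure spills across the concat boundary because the left factor accepts ε)
  ((0*·1)*·1)* — |ε-closure| = 1 (new start) + 7 (body) + 1 (new accept) = 9
  1·0 — |ε-closure| equals the left operand's closure size = 1 (its accept is not ε-reachable, so the closure stops there)
  1·0|1 — new start ε-reaches every alternative's start; none of them accept ε, so the new accept is not reached: |ε-closure| = 1 + 1 + 1 = 3
  (1·0|1)* — the star's fresh start ε-reaches both the body's start and the fresh accept: |ε-closure| = 2 + 3 = 5
  1·((0*·1)*·1)*·(1·0|1)* — same as the first factor's closure: |ε-closure| = 1
  1·((0*·1)*·1)*·(1·0|1)*|0 — |ε-closure| = 1 + 1 + 1 = 3 (the new accept is not ε-reachable since no branch accepts ε)

3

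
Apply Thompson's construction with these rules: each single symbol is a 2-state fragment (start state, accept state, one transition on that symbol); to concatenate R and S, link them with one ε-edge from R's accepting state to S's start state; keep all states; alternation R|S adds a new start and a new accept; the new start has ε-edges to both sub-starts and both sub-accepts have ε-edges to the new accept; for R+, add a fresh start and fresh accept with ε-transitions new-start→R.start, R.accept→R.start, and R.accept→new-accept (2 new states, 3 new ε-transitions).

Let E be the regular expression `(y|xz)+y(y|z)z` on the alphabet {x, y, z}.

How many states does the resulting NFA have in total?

20

Recursing over subexpressions:
Each of the 7 symbol leaves contributes a 2-state fragment.
  xz : 4 states
  y|xz : 8 states
  (y|xz)+ : 10 states
  y|z : 6 states
  (y|xz)+y(y|z)z : 20 states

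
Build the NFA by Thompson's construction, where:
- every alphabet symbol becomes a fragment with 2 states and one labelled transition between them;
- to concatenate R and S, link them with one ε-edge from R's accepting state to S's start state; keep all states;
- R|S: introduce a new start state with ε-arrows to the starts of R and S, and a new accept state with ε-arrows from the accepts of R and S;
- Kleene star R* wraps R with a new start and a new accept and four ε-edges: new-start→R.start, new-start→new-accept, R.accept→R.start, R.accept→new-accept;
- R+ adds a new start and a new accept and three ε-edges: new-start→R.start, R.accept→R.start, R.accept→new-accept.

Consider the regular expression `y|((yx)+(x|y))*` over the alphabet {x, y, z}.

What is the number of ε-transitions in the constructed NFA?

17

Bottom-up over the parse tree:
Each of the 5 symbol leaves contributes 0 ε-transitions.
  yx : 1 ε-transition
  (yx)+ : 4 ε-transitions
  x|y : 4 ε-transitions
  (yx)+(x|y) : 9 ε-transitions
  ((yx)+(x|y))* : 13 ε-transitions
  y|((yx)+(x|y))* : 17 ε-transitions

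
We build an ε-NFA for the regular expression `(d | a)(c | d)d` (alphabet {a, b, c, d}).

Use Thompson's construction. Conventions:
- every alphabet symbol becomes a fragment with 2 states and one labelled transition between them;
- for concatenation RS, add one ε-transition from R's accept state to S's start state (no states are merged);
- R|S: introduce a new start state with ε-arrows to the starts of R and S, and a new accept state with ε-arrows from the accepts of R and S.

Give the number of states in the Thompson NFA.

14

Bottom-up over the parse tree:
Each of the 5 symbol leaves contributes a 2-state fragment.
  d | a — 6 states
  c | d — 6 states
  (d | a)(c | d)d — 14 states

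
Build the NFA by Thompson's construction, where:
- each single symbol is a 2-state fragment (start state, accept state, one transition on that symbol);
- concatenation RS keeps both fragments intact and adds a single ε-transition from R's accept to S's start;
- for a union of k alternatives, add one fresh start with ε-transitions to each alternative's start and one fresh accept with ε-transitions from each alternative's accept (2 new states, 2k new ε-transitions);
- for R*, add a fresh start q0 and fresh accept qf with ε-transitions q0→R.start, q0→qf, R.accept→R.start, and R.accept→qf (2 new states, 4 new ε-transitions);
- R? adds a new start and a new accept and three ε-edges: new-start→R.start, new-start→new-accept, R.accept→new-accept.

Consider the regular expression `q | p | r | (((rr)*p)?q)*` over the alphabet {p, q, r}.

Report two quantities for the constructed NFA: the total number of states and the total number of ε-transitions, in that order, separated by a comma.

Per subexpression:
Each of the 7 symbol leaves contributes 2 states and 0 ε-transitions.
  rr → 4 states, 1 ε-transition
  (rr)* → 6 states, 5 ε-transitions
  (rr)*p → 8 states, 6 ε-transitions
  ((rr)*p)? → 10 states, 9 ε-transitions
  ((rr)*p)?q → 12 states, 10 ε-transitions
  (((rr)*p)?q)* → 14 states, 14 ε-transitions
  q | p | r | (((rr)*p)?q)* → 22 states, 22 ε-transitions

22, 22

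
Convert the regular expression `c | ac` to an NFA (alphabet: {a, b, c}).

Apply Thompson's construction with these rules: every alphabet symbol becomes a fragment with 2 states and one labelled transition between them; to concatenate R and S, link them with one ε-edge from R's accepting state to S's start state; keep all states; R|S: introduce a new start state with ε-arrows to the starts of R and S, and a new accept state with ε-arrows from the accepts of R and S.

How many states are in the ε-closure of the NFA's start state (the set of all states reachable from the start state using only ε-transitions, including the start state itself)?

Compute the ε-closure size of each fragment's start state recursively; a symbol fragment's start has no outgoing ε-edge, so its closure is just itself (size 1).
  ac — |closure| equals the left operand's closure size = 1 (its accept is not ε-reachable, so the closure stops there)
  c | ac — new start ε-reaches every alternative's start; none of them accept ε, so the new accept is not reached: |closure| = 1 + 1 + 1 = 3

3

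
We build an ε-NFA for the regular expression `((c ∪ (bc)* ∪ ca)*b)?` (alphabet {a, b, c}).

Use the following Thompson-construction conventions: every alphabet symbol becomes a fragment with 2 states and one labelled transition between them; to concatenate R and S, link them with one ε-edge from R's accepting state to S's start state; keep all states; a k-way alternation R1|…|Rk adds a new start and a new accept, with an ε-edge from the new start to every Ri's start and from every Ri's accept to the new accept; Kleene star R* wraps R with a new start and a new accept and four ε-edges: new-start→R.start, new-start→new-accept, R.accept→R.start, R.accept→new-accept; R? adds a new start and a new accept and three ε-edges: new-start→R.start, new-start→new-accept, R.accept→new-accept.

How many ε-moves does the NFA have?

20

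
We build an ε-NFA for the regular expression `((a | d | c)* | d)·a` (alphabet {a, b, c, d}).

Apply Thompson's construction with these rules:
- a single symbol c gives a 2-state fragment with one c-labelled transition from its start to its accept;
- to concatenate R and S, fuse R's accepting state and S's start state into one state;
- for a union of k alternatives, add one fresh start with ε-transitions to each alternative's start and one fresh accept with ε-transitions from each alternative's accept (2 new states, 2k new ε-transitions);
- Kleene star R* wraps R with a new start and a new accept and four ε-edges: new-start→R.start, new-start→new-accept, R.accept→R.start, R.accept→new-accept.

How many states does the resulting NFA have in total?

15

By structural recursion:
Each of the 5 symbol leaves contributes a 2-state fragment.
  a | d | c = 8 states
  (a | d | c)* = 10 states
  (a | d | c)* | d = 14 states
  ((a | d | c)* | d)·a = 15 states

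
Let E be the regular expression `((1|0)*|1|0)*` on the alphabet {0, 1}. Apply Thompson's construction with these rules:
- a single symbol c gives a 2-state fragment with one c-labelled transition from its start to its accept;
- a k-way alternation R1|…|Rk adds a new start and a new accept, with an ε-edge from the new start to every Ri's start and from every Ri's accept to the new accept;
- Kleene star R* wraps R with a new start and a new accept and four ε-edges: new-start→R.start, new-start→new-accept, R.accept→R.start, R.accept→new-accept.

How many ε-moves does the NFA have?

18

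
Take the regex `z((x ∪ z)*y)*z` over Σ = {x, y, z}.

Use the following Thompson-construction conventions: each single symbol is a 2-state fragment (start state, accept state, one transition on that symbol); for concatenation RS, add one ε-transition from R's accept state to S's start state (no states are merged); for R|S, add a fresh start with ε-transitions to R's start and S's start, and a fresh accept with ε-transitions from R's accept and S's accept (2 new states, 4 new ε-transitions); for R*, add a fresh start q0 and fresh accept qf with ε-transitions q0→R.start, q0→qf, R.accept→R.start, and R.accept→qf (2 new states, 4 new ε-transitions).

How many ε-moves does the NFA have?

Building bottom-up:
Each of the 5 symbol leaves contributes 0 ε-transitions.
  x ∪ z = 4 ε-transitions
  (x ∪ z)* = 8 ε-transitions
  (x ∪ z)*y = 9 ε-transitions
  ((x ∪ z)*y)* = 13 ε-transitions
  z((x ∪ z)*y)*z = 15 ε-transitions

15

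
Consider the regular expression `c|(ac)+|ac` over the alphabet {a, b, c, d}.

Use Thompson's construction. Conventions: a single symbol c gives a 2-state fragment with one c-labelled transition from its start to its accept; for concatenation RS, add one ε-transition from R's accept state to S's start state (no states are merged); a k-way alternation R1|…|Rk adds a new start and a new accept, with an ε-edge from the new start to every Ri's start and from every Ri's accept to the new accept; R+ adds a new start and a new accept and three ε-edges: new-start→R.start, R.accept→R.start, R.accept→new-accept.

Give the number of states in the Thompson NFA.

Bottom-up over the parse tree:
Each of the 5 symbol leaves contributes a 2-state fragment.
  ac = 4 states
  (ac)+ = 6 states
  ac = 4 states
  c|(ac)+|ac = 14 states

14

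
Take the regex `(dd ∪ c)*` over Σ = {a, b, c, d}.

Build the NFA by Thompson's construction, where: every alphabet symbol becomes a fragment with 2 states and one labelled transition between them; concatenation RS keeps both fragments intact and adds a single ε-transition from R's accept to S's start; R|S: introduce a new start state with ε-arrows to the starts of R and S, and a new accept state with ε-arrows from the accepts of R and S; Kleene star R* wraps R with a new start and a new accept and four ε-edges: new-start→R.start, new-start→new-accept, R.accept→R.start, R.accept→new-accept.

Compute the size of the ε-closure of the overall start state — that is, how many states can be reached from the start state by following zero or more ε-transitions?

5

Let C(F) = |ε-closure(F.start)| within fragment F, and note whether F accepts ε. Symbol fragments have C = 1 and do not accept ε. Then:
  dd — |closure| equals the left operand's closure size = 1 (its accept is not ε-reachable, so the closure stops there)
  dd ∪ c — |closure| = 1 + 1 + 1 = 3 (the new accept is not ε-reachable since no branch accepts ε)
  (dd ∪ c)* — |closure| = 1 (new start) + 3 (body) + 1 (new accept) = 5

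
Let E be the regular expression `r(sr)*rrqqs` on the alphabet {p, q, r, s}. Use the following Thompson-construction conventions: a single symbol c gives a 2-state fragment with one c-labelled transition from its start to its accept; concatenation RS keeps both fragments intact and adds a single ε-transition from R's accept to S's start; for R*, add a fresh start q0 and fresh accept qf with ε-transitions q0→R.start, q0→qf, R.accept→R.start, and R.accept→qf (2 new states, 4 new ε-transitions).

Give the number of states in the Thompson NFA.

18

Per subexpression:
Each of the 8 symbol leaves contributes a 2-state fragment.
  sr : 4 states
  (sr)* : 6 states
  r(sr)*rrqqs : 18 states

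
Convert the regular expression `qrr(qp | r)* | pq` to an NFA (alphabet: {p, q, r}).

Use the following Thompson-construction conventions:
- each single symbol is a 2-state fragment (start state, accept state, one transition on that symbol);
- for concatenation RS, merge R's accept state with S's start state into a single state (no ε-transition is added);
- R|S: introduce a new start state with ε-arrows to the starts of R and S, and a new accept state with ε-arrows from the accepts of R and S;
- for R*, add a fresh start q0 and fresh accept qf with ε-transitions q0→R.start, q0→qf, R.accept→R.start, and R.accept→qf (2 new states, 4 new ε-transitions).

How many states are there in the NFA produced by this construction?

17

Per subexpression:
Each of the 8 symbol leaves contributes a 2-state fragment.
  qp = 3 states
  qp | r = 7 states
  (qp | r)* = 9 states
  qrr(qp | r)* = 12 states
  pq = 3 states
  qrr(qp | r)* | pq = 17 states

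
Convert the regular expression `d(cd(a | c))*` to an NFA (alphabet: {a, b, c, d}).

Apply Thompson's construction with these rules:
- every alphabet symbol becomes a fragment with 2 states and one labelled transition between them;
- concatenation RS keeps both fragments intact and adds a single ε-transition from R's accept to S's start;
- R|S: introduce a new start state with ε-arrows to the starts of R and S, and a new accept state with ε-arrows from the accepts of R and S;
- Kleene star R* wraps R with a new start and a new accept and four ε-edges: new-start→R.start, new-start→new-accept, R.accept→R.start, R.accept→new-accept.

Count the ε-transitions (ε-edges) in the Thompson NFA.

Recursing over subexpressions:
Each of the 5 symbol leaves contributes 0 ε-transitions.
  a | c — 4 ε-transitions
  cd(a | c) — 6 ε-transitions
  (cd(a | c))* — 10 ε-transitions
  d(cd(a | c))* — 11 ε-transitions

11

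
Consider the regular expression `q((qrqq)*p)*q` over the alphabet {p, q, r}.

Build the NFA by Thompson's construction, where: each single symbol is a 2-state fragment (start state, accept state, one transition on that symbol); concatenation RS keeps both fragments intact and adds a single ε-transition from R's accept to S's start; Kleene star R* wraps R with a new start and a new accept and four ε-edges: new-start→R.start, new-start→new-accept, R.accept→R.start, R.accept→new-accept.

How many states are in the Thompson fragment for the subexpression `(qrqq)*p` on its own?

12

Fragment for `(qrqq)*p`:
Each of the 5 symbol leaves contributes a 2-state fragment.
  qrqq → 8 states
  (qrqq)* → 10 states
  (qrqq)*p → 12 states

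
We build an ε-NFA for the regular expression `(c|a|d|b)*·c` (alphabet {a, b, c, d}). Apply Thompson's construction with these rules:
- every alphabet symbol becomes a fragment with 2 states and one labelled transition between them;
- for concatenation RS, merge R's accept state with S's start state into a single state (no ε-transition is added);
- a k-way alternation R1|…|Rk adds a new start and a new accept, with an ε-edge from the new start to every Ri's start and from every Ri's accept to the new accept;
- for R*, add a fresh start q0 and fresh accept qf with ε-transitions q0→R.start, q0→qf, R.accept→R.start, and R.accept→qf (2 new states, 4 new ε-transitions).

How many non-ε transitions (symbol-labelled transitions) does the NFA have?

Recursing over subexpressions:
Each of the 5 symbol leaves contributes exactly 1 symbol transition.
  c|a|d|b = 4 symbol transitions
  (c|a|d|b)* = 4 symbol transitions
  (c|a|d|b)*·c = 5 symbol transitions

5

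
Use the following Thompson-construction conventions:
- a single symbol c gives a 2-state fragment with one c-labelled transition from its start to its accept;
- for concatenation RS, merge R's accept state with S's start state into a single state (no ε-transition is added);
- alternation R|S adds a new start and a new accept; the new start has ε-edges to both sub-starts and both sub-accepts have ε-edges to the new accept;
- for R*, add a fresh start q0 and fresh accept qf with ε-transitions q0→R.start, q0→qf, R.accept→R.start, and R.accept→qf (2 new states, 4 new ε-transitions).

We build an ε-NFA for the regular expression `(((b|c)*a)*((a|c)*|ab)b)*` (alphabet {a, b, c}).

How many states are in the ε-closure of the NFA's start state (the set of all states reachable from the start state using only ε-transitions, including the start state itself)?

16

Compute the ε-closure size of each fragment's start state recursively; a symbol fragment's start has no outgoing ε-edge, so its closure is just itself (size 1).
  b|c : C = 1 + 1 + 1 = 3 (the new accept is not ε-reachable since no branch accepts ε)
  (b|c)* : new start has ε-edges to the inner start and to the new accept, so C = 2 + 3 = 5
  (b|c)*a : C = 5 + (1−1) = 5 (closure spills across the concat boundary because the left factor accepts ε)
  ((b|c)*a)* : C = 1 (new start) + 5 (body) + 1 (new accept) = 7
  a|c : C = 1 + 1 + 1 = 3 (the new accept is not ε-reachable since no branch accepts ε)
  (a|c)* : new start has ε-edges to the inner start and to the new accept, so C = 2 + 3 = 5
  ab : C equals the left operand's closure size = 1 (its accept is not ε-reachable, so the closure stops there)
  (a|c)*|ab : C = 1 (new start) + (5 + 1) + 1 (new accept, since some branch ε-reaches its own accept) = 8
  ((b|c)*a)*((a|c)*|ab)b : C = 7 + (8−1) + (1−1) = 14 (closure spills across the concat boundary because the left factor accepts ε)
  (((b|c)*a)*((a|c)*|ab)b)* : the star's fresh start ε-reaches both the body's start and the fresh accept: C = 2 + 14 = 16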